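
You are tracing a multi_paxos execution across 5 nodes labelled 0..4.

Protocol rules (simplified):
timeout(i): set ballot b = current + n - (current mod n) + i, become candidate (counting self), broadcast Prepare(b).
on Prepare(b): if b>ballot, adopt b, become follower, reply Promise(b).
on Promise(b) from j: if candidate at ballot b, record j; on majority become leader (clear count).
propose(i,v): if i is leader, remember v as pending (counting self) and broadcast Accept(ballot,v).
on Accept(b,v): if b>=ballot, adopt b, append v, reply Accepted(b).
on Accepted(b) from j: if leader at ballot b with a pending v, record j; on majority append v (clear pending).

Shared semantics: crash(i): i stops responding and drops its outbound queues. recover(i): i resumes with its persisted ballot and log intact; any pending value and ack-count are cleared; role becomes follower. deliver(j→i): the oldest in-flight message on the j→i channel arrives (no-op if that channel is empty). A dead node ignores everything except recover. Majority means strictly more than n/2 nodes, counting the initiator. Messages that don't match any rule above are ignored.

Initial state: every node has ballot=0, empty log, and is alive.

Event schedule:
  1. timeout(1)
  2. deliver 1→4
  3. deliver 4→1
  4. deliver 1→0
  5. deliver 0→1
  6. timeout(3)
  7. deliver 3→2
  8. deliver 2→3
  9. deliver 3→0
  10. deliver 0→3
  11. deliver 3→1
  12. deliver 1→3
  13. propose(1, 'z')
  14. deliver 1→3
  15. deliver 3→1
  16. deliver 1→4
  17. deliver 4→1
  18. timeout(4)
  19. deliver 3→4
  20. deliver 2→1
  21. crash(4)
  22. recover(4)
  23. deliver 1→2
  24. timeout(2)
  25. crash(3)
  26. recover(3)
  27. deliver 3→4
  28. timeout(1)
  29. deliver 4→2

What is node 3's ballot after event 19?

8

[1] timeout(1) → N1(cand b6 [-])
[2] deliver 1→4 → N4(foll b6 [-])
[3] deliver 4→1 → ∅
[4] deliver 1→0 → N0(foll b6 [-])
[5] deliver 0→1 → N1(lead b6 [-])
[6] timeout(3) → N3(cand b8 [-])
[7] deliver 3→2 → N2(foll b8 [-])
[8] deliver 2→3 → ∅
[9] deliver 3→0 → N0(foll b8 [-])
[10] deliver 0→3 → N3(lead b8 [-])
[11] deliver 3→1 → N1(foll b8 [-])
[12] deliver 1→3 → ∅
[13] propose(1,'z') → ∅
[14] deliver 1→3 → ∅
[15] deliver 3→1 → ∅
[16] deliver 1→4 → ∅
[17] deliver 4→1 → ∅
[18] timeout(4) → N4(cand b14 [-])
[19] deliver 3→4 → ∅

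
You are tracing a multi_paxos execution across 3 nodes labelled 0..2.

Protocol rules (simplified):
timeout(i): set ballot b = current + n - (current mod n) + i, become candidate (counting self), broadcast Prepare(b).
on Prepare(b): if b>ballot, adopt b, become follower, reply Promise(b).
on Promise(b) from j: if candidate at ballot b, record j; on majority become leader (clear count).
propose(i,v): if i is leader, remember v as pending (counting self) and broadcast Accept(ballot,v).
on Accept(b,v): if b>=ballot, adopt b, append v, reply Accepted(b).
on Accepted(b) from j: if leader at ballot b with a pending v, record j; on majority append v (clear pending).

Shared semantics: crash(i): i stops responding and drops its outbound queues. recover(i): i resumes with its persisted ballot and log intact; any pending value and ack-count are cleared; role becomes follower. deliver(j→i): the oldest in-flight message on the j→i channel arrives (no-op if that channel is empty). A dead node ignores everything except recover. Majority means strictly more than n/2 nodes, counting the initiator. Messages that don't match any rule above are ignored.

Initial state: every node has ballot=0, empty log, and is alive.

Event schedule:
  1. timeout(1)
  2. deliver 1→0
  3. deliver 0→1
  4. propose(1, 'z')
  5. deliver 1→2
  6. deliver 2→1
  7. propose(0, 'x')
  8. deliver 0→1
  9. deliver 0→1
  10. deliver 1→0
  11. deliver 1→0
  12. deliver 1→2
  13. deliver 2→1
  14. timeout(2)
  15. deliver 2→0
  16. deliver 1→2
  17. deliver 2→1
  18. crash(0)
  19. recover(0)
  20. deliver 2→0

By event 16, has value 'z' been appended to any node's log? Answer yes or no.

1. timeout(1):  <1:cand b4 ->
2. deliver 1→0:  <0:foll b4 ->
3. deliver 0→1:  <1:lead b4 ->
4. propose(1,'z'):  nop
5. deliver 1→2:  <2:foll b4 ->
6. deliver 2→1:  nop
7. propose(0,'x'):  nop
8. deliver 0→1:  nop
9. deliver 0→1:  nop
10. deliver 1→0:  <0:foll b4 z>
11. deliver 1→0:  nop
12. deliver 1→2:  <2:foll b4 z>
13. deliver 2→1:  <1:lead b4 z>
14. timeout(2):  <2:cand b8 z>
15. deliver 2→0:  <0:foll b8 z>
16. deliver 1→2:  nop

yes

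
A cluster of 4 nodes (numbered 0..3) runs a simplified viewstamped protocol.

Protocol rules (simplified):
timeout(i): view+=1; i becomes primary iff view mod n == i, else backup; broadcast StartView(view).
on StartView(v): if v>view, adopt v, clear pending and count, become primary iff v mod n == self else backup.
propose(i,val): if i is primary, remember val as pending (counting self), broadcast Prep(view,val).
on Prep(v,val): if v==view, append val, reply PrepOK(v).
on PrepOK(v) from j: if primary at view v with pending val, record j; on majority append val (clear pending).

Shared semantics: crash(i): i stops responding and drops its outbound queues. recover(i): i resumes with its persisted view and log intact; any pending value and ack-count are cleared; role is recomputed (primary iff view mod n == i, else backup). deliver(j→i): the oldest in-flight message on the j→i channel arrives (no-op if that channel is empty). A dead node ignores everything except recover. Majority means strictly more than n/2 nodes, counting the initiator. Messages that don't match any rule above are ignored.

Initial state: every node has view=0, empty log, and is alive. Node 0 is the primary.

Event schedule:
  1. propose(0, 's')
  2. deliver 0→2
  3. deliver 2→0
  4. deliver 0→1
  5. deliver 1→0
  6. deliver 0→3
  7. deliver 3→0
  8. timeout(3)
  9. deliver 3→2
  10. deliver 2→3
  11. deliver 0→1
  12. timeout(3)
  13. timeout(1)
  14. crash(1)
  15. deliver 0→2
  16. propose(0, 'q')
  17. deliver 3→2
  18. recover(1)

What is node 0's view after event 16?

after 1 — propose(0,'s'): ·
after 2 — deliver 0→2: n2:back/v0/[s]
after 3 — deliver 2→0: ·
after 4 — deliver 0→1: n1:back/v0/[s]
after 5 — deliver 1→0: n0:prim/v0/[s]
after 6 — deliver 0→3: n3:back/v0/[s]
after 7 — deliver 3→0: ·
after 8 — timeout(3): n3:back/v1/[s]
after 9 — deliver 3→2: n2:back/v1/[s]
after 10 — deliver 2→3: ·
after 11 — deliver 0→1: ·
after 12 — timeout(3): n3:back/v2/[s]
after 13 — timeout(1): n1:prim/v1/[s]
after 14 — crash(1): n1:✗prim/v1/[s]
after 15 — deliver 0→2: ·
after 16 — propose(0,'q'): ·

0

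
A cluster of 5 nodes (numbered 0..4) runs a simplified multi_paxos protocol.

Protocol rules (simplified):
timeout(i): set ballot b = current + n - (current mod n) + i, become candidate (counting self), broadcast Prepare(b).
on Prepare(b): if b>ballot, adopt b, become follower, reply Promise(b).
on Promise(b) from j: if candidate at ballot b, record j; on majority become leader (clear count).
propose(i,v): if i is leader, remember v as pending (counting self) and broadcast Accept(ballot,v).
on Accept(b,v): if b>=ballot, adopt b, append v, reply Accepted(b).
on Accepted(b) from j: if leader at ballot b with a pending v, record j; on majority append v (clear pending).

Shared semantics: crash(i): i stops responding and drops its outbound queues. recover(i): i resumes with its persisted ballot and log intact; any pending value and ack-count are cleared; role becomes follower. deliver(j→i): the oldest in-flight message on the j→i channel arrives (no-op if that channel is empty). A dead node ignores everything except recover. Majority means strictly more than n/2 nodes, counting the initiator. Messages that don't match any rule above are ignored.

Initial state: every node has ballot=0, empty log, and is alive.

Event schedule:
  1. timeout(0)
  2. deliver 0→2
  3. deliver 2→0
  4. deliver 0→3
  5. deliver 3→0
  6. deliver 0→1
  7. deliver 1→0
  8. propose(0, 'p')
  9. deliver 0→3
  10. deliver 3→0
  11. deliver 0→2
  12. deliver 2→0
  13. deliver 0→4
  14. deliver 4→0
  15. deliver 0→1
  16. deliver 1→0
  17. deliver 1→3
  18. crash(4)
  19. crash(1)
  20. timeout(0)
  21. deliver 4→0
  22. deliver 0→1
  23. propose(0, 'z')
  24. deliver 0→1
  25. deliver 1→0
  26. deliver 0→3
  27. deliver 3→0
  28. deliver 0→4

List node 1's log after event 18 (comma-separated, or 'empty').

step 1 timeout(0): 0={cand,b=5,log=-}
step 2 deliver 0→2: 2={foll,b=5,log=-}
step 3 deliver 2→0: —
step 4 deliver 0→3: 3={foll,b=5,log=-}
step 5 deliver 3→0: 0={lead,b=5,log=-}
step 6 deliver 0→1: 1={foll,b=5,log=-}
step 7 deliver 1→0: —
step 8 propose(0,'p'): —
step 9 deliver 0→3: 3={foll,b=5,log=p}
step 10 deliver 3→0: —
step 11 deliver 0→2: 2={foll,b=5,log=p}
step 12 deliver 2→0: 0={lead,b=5,log=p}
step 13 deliver 0→4: 4={foll,b=5,log=-}
step 14 deliver 4→0: —
step 15 deliver 0→1: 1={foll,b=5,log=p}
step 16 deliver 1→0: —
step 17 deliver 1→3: —
step 18 crash(4): 4={✗foll,b=5,log=-}

p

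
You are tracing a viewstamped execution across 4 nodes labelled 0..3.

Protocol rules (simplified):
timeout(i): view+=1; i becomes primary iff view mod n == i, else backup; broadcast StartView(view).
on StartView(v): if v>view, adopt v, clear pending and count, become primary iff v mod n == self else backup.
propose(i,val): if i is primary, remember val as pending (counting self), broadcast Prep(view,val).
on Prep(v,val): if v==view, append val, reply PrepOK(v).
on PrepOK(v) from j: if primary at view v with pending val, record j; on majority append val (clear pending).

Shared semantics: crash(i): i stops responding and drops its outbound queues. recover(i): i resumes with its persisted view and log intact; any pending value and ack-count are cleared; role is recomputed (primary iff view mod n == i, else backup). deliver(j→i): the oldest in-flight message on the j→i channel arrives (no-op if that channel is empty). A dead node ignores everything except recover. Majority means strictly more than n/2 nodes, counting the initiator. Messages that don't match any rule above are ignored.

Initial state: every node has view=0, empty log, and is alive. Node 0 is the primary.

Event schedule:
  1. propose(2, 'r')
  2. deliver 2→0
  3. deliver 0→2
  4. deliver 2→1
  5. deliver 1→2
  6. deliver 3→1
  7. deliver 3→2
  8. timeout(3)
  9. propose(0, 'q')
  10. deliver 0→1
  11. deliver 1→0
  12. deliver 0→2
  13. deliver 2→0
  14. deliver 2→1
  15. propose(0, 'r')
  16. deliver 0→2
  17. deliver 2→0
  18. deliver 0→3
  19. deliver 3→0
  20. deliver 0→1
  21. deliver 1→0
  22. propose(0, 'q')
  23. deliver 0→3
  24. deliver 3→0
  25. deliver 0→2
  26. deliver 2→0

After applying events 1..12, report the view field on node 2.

1. propose(2,'r'):  nop
2. deliver 2→0:  nop
3. deliver 0→2:  nop
4. deliver 2→1:  nop
5. deliver 1→2:  nop
6. deliver 3→1:  nop
7. deliver 3→2:  nop
8. timeout(3):  <3:back v1 ->
9. propose(0,'q'):  nop
10. deliver 0→1:  <1:back v0 q>
11. deliver 1→0:  nop
12. deliver 0→2:  <2:back v0 q>

0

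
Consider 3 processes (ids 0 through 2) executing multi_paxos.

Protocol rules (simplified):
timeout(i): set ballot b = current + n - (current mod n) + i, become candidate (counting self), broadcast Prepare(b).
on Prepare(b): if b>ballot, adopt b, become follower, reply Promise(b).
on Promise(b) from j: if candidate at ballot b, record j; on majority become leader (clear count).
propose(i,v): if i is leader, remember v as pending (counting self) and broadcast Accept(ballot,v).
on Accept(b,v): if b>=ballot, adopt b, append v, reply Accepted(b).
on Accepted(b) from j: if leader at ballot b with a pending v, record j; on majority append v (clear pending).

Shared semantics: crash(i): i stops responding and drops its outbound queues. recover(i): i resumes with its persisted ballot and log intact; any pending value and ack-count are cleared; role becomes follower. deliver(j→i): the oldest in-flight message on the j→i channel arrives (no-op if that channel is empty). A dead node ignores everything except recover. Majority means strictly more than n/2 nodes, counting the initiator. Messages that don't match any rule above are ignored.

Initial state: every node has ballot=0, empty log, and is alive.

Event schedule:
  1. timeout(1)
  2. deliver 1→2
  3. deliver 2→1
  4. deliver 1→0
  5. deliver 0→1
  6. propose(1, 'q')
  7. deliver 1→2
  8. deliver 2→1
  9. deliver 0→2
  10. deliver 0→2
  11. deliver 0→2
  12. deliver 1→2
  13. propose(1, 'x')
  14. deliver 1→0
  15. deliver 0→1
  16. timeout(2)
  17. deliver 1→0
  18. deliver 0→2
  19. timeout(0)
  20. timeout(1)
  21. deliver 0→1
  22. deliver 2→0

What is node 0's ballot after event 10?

after 1 — timeout(1): n1:cand/b4/[-]
after 2 — deliver 1→2: n2:foll/b4/[-]
after 3 — deliver 2→1: n1:lead/b4/[-]
after 4 — deliver 1→0: n0:foll/b4/[-]
after 5 — deliver 0→1: ·
after 6 — propose(1,'q'): ·
after 7 — deliver 1→2: n2:foll/b4/[q]
after 8 — deliver 2→1: n1:lead/b4/[q]
after 9 — deliver 0→2: ·
after 10 — deliver 0→2: ·

4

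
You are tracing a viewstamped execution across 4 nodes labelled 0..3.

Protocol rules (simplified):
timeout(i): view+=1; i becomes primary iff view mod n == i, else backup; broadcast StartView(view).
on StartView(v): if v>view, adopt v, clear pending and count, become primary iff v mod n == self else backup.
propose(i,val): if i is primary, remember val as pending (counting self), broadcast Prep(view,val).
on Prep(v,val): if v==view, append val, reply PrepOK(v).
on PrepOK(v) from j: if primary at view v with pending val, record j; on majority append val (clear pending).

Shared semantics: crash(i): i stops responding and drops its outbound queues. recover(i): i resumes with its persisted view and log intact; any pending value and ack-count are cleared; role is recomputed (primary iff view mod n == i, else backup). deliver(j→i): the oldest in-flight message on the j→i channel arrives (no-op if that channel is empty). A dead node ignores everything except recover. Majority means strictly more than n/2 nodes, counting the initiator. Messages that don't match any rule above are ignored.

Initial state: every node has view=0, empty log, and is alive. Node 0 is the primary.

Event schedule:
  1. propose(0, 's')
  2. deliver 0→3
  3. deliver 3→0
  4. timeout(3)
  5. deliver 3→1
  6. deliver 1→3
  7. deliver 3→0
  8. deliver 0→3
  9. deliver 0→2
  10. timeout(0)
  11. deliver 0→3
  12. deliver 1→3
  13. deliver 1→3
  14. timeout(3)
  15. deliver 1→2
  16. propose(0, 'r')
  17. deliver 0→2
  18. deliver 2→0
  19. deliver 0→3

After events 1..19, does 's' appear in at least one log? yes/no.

1. propose(0,'s'):  nop
2. deliver 0→3:  <3:back v0 s>
3. deliver 3→0:  nop
4. timeout(3):  <3:back v1 s>
5. deliver 3→1:  <1:prim v1 ->
6. deliver 1→3:  nop
7. deliver 3→0:  <0:back v1 ->
8. deliver 0→3:  nop
9. deliver 0→2:  <2:back v0 s>
10. timeout(0):  <0:back v2 ->
11. deliver 0→3:  <3:back v2 s>
12. deliver 1→3:  nop
13. deliver 1→3:  nop
14. timeout(3):  <3:prim v3 s>
15. deliver 1→2:  nop
16. propose(0,'r'):  nop
17. deliver 0→2:  <2:prim v2 s>
18. deliver 2→0:  nop
19. deliver 0→3:  nop

yes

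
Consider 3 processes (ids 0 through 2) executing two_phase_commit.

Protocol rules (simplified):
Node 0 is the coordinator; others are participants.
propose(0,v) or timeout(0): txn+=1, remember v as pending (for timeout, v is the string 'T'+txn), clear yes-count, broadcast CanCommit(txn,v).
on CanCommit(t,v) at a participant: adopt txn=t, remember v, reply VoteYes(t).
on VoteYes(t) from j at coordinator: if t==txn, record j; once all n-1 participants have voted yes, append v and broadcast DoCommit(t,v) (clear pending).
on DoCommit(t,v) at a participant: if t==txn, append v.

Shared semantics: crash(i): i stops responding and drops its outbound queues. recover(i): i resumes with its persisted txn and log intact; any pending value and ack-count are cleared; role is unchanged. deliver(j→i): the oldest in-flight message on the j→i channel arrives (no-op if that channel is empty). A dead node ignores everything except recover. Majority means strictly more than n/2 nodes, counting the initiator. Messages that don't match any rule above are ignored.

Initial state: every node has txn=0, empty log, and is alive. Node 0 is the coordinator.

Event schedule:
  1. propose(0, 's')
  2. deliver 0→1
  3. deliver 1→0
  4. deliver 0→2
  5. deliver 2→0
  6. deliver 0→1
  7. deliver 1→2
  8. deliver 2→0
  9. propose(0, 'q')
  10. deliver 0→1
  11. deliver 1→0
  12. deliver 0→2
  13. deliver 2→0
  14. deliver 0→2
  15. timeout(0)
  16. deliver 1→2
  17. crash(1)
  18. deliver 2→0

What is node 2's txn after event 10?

1

[1] propose(0,'s') → N0(coor t1 [-])
[2] deliver 0→1 → N1(part t1 [-])
[3] deliver 1→0 → ∅
[4] deliver 0→2 → N2(part t1 [-])
[5] deliver 2→0 → N0(coor t1 [s])
[6] deliver 0→1 → N1(part t1 [s])
[7] deliver 1→2 → ∅
[8] deliver 2→0 → ∅
[9] propose(0,'q') → N0(coor t2 [s])
[10] deliver 0→1 → N1(part t2 [s])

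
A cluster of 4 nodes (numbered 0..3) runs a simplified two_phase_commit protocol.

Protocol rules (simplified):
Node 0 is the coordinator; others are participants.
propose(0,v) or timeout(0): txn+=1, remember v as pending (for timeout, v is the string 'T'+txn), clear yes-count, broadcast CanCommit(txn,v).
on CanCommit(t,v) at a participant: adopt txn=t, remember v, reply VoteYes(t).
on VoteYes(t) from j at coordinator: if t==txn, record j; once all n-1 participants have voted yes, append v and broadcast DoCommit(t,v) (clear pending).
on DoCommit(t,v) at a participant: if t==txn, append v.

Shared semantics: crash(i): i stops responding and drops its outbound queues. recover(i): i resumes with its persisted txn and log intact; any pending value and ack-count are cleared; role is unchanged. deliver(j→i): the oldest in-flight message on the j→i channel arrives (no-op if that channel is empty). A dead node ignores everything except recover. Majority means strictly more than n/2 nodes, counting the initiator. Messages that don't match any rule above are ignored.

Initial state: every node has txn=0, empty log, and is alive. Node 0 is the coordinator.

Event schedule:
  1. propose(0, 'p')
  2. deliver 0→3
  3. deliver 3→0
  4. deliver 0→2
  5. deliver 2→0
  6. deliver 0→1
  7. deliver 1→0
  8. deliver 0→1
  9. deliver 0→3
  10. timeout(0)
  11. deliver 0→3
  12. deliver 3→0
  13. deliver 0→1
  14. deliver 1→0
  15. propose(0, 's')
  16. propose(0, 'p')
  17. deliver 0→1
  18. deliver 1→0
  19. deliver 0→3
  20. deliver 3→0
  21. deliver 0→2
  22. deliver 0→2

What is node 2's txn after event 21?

1. propose(0,'p'):  <0:coor t1 ->
2. deliver 0→3:  <3:part t1 ->
3. deliver 3→0:  nop
4. deliver 0→2:  <2:part t1 ->
5. deliver 2→0:  nop
6. deliver 0→1:  <1:part t1 ->
7. deliver 1→0:  <0:coor t1 p>
8. deliver 0→1:  <1:part t1 p>
9. deliver 0→3:  <3:part t1 p>
10. timeout(0):  <0:coor t2 p>
11. deliver 0→3:  <3:part t2 p>
12. deliver 3→0:  nop
13. deliver 0→1:  <1:part t2 p>
14. deliver 1→0:  nop
15. propose(0,'s'):  <0:coor t3 p>
16. propose(0,'p'):  <0:coor t4 p>
17. deliver 0→1:  <1:part t3 p>
18. deliver 1→0:  nop
19. deliver 0→3:  <3:part t3 p>
20. deliver 3→0:  nop
21. deliver 0→2:  <2:part t1 p>

1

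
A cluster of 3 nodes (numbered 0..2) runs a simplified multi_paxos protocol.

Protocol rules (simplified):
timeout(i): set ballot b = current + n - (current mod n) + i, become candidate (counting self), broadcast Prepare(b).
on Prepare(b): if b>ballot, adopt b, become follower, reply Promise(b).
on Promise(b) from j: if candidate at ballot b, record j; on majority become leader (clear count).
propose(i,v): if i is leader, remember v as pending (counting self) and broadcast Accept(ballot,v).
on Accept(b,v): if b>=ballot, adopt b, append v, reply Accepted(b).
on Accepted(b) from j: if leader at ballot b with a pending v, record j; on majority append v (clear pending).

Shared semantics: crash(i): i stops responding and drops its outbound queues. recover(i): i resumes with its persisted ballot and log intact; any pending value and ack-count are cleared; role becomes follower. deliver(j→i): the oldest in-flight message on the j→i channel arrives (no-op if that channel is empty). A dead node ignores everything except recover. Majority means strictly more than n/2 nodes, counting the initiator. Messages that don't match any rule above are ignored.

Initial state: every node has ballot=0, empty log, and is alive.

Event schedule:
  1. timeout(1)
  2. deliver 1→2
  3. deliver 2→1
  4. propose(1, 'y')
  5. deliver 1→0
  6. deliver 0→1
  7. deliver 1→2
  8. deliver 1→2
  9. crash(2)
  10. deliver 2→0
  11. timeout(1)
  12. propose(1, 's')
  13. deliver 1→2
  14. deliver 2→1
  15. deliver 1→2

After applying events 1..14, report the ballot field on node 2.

after 1 — timeout(1): n1:cand/b4/[-]
after 2 — deliver 1→2: n2:foll/b4/[-]
after 3 — deliver 2→1: n1:lead/b4/[-]
after 4 — propose(1,'y'): ·
after 5 — deliver 1→0: n0:foll/b4/[-]
after 6 — deliver 0→1: ·
after 7 — deliver 1→2: n2:foll/b4/[y]
after 8 — deliver 1→2: ·
after 9 — crash(2): n2:✗foll/b4/[y]
after 10 — deliver 2→0: ·
after 11 — timeout(1): n1:cand/b7/[-]
after 12 — propose(1,'s'): ·
after 13 — deliver 1→2: ·
after 14 — deliver 2→1: ·

4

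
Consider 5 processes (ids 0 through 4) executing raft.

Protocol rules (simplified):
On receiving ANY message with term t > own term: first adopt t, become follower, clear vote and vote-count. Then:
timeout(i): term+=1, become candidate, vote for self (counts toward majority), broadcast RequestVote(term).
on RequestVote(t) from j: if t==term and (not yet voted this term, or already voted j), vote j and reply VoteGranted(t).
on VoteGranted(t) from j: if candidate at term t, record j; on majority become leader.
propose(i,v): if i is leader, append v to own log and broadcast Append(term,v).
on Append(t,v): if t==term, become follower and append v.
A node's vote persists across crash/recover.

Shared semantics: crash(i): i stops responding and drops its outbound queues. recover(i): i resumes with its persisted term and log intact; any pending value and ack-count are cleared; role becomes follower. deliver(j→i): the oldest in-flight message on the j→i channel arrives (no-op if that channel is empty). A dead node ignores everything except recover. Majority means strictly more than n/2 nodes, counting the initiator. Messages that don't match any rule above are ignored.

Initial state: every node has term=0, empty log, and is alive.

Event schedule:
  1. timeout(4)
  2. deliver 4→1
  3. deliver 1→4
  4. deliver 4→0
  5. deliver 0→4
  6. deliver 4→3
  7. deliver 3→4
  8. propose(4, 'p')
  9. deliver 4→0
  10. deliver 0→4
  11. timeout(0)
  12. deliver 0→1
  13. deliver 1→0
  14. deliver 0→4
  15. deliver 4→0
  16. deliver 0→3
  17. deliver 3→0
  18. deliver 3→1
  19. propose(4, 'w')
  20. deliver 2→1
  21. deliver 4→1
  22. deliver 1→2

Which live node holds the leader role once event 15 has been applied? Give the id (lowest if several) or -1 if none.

0

1. timeout(4):  <4:cand t1 ->
2. deliver 4→1:  <1:foll t1 ->
3. deliver 1→4:  nop
4. deliver 4→0:  <0:foll t1 ->
5. deliver 0→4:  <4:lead t1 ->
6. deliver 4→3:  <3:foll t1 ->
7. deliver 3→4:  nop
8. propose(4,'p'):  <4:lead t1 p>
9. deliver 4→0:  <0:foll t1 p>
10. deliver 0→4:  nop
11. timeout(0):  <0:cand t2 p>
12. deliver 0→1:  <1:foll t2 ->
13. deliver 1→0:  nop
14. deliver 0→4:  <4:foll t2 p>
15. deliver 4→0:  <0:lead t2 p>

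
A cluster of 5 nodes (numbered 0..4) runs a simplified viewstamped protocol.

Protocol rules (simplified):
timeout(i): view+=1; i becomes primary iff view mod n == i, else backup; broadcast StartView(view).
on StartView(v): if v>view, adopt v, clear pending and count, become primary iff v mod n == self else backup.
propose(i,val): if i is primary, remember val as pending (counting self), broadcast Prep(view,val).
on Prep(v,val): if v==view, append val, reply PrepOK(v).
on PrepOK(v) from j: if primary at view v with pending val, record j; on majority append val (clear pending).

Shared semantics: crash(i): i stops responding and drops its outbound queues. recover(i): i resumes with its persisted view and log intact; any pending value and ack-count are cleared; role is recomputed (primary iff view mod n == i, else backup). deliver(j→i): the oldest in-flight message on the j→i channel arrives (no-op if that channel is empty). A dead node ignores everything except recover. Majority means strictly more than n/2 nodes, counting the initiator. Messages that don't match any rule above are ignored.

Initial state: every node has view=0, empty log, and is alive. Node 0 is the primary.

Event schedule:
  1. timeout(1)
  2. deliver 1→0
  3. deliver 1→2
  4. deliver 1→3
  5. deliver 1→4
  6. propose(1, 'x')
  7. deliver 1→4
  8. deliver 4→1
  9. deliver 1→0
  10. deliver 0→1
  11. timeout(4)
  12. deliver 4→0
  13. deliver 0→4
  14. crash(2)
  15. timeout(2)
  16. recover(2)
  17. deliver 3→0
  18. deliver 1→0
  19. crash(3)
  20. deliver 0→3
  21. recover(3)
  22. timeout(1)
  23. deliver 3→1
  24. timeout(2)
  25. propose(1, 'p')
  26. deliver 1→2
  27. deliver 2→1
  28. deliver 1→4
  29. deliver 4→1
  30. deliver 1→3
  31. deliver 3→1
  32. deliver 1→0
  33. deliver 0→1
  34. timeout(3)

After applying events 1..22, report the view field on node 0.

[1] timeout(1) → N1(prim v1 [-])
[2] deliver 1→0 → N0(back v1 [-])
[3] deliver 1→2 → N2(back v1 [-])
[4] deliver 1→3 → N3(back v1 [-])
[5] deliver 1→4 → N4(back v1 [-])
[6] propose(1,'x') → ∅
[7] deliver 1→4 → N4(back v1 [x])
[8] deliver 4→1 → ∅
[9] deliver 1→0 → N0(back v1 [x])
[10] deliver 0→1 → N1(prim v1 [x])
[11] timeout(4) → N4(back v2 [x])
[12] deliver 4→0 → N0(back v2 [x])
[13] deliver 0→4 → ∅
[14] crash(2) → N2(✗back v1 [-])
[15] timeout(2) → ∅
[16] recover(2) → N2(back v1 [-])
[17] deliver 3→0 → ∅
[18] deliver 1→0 → ∅
[19] crash(3) → N3(✗back v1 [-])
[20] deliver 0→3 → ∅
[21] recover(3) → N3(back v1 [-])
[22] timeout(1) → N1(back v2 [x])

2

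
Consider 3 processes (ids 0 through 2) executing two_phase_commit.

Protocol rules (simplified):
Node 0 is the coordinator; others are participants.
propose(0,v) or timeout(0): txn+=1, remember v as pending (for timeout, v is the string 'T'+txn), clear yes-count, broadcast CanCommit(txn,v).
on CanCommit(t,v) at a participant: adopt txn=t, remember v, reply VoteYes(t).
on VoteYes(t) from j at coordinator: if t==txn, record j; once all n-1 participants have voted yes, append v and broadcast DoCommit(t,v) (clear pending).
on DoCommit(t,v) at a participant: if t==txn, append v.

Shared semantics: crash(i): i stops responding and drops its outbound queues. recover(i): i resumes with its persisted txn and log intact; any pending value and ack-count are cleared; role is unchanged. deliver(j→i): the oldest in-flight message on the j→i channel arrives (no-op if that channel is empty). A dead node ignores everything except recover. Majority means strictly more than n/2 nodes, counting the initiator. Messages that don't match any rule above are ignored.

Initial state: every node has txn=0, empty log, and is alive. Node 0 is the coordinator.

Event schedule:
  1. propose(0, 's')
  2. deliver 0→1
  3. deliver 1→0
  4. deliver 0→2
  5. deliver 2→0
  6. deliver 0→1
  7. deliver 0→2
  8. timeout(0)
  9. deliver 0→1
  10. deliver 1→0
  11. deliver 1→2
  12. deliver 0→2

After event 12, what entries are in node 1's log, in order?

s

e1 propose(0,'s'): 0[coor,t=1,-]
e2 deliver 0→1: 1[part,t=1,-]
e3 deliver 1→0: ·
e4 deliver 0→2: 2[part,t=1,-]
e5 deliver 2→0: 0[coor,t=1,s]
e6 deliver 0→1: 1[part,t=1,s]
e7 deliver 0→2: 2[part,t=1,s]
e8 timeout(0): 0[coor,t=2,s]
e9 deliver 0→1: 1[part,t=2,s]
e10 deliver 1→0: ·
e11 deliver 1→2: ·
e12 deliver 0→2: 2[part,t=2,s]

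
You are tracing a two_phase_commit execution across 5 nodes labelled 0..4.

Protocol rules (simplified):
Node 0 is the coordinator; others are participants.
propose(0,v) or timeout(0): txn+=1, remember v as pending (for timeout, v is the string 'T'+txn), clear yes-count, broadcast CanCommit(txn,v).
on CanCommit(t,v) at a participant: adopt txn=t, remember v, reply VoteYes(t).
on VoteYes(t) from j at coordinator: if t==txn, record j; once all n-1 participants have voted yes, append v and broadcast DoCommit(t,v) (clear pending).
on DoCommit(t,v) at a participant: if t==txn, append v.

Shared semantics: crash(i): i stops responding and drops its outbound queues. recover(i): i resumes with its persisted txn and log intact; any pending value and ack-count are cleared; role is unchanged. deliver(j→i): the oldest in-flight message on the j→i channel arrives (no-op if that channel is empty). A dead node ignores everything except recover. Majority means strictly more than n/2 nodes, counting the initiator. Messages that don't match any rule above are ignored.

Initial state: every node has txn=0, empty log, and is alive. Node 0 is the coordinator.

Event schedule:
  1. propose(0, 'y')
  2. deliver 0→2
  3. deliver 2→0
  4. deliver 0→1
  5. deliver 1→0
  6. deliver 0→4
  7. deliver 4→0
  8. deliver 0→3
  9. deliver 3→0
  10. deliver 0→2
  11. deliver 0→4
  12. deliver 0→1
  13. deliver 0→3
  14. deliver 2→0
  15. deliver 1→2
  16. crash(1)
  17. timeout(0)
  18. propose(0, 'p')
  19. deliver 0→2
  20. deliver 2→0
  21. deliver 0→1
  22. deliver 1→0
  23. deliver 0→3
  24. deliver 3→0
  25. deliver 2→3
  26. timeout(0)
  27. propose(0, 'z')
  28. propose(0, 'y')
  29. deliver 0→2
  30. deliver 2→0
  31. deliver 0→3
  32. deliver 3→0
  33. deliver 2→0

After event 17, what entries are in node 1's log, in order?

y

after 1 — propose(0,'y'): n0:coor/t1/[-]
after 2 — deliver 0→2: n2:part/t1/[-]
after 3 — deliver 2→0: ·
after 4 — deliver 0→1: n1:part/t1/[-]
after 5 — deliver 1→0: ·
after 6 — deliver 0→4: n4:part/t1/[-]
after 7 — deliver 4→0: ·
after 8 — deliver 0→3: n3:part/t1/[-]
after 9 — deliver 3→0: n0:coor/t1/[y]
after 10 — deliver 0→2: n2:part/t1/[y]
after 11 — deliver 0→4: n4:part/t1/[y]
after 12 — deliver 0→1: n1:part/t1/[y]
after 13 — deliver 0→3: n3:part/t1/[y]
after 14 — deliver 2→0: ·
after 15 — deliver 1→2: ·
after 16 — crash(1): n1:✗part/t1/[y]
after 17 — timeout(0): n0:coor/t2/[y]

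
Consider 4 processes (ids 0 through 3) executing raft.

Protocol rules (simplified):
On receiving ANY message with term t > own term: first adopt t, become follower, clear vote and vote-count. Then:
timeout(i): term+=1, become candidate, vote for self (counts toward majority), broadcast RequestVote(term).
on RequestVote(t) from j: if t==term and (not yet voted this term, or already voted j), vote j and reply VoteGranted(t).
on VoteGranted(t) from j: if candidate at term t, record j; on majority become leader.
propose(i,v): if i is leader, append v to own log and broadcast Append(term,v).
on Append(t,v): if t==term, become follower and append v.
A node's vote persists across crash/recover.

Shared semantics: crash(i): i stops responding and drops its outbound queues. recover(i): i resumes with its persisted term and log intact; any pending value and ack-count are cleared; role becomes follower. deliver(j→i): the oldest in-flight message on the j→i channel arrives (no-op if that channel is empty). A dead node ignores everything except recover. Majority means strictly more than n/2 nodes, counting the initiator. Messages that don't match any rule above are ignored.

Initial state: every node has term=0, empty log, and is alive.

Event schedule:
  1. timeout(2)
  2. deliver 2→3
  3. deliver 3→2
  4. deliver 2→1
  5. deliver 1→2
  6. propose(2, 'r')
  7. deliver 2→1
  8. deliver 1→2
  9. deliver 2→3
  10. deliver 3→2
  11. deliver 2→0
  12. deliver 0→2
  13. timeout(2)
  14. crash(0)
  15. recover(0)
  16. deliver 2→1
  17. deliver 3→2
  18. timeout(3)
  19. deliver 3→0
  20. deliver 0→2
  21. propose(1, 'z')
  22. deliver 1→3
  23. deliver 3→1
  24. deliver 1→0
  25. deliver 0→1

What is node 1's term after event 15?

1

step 1 timeout(2): 2={cand,t=1,log=-}
step 2 deliver 2→3: 3={foll,t=1,log=-}
step 3 deliver 3→2: —
step 4 deliver 2→1: 1={foll,t=1,log=-}
step 5 deliver 1→2: 2={lead,t=1,log=-}
step 6 propose(2,'r'): 2={lead,t=1,log=r}
step 7 deliver 2→1: 1={foll,t=1,log=r}
step 8 deliver 1→2: —
step 9 deliver 2→3: 3={foll,t=1,log=r}
step 10 deliver 3→2: —
step 11 deliver 2→0: 0={foll,t=1,log=-}
step 12 deliver 0→2: —
step 13 timeout(2): 2={cand,t=2,log=r}
step 14 crash(0): 0={✗foll,t=1,log=-}
step 15 recover(0): 0={foll,t=1,log=-}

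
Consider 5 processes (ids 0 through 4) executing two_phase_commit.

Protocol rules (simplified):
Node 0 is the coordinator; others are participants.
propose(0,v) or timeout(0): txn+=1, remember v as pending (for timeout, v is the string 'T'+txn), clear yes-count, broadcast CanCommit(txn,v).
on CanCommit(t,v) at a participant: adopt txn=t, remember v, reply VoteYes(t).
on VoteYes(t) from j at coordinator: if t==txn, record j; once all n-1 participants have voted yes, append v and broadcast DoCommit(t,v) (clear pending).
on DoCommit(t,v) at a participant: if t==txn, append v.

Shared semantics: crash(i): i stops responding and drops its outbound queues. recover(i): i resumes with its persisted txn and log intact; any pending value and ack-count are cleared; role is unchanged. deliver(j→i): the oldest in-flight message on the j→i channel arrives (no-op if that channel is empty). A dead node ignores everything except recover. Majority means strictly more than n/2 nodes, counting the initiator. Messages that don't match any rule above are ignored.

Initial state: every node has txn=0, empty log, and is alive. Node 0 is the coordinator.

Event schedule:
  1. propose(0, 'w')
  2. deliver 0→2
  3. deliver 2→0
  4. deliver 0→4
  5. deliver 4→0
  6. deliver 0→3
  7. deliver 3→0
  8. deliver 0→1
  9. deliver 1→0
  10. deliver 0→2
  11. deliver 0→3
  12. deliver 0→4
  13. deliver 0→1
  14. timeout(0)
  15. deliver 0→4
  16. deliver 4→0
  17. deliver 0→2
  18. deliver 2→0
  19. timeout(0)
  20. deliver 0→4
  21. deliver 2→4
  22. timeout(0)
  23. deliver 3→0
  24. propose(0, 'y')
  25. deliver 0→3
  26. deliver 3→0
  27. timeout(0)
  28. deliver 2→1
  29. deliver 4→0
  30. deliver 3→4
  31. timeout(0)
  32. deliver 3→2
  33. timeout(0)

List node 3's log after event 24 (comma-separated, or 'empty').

w

1. propose(0,'w'):  <0:coor t1 ->
2. deliver 0→2:  <2:part t1 ->
3. deliver 2→0:  nop
4. deliver 0→4:  <4:part t1 ->
5. deliver 4→0:  nop
6. deliver 0→3:  <3:part t1 ->
7. deliver 3→0:  nop
8. deliver 0→1:  <1:part t1 ->
9. deliver 1→0:  <0:coor t1 w>
10. deliver 0→2:  <2:part t1 w>
11. deliver 0→3:  <3:part t1 w>
12. deliver 0→4:  <4:part t1 w>
13. deliver 0→1:  <1:part t1 w>
14. timeout(0):  <0:coor t2 w>
15. deliver 0→4:  <4:part t2 w>
16. deliver 4→0:  nop
17. deliver 0→2:  <2:part t2 w>
18. deliver 2→0:  nop
19. timeout(0):  <0:coor t3 w>
20. deliver 0→4:  <4:part t3 w>
21. deliver 2→4:  nop
22. timeout(0):  <0:coor t4 w>
23. deliver 3→0:  nop
24. propose(0,'y'):  <0:coor t5 w>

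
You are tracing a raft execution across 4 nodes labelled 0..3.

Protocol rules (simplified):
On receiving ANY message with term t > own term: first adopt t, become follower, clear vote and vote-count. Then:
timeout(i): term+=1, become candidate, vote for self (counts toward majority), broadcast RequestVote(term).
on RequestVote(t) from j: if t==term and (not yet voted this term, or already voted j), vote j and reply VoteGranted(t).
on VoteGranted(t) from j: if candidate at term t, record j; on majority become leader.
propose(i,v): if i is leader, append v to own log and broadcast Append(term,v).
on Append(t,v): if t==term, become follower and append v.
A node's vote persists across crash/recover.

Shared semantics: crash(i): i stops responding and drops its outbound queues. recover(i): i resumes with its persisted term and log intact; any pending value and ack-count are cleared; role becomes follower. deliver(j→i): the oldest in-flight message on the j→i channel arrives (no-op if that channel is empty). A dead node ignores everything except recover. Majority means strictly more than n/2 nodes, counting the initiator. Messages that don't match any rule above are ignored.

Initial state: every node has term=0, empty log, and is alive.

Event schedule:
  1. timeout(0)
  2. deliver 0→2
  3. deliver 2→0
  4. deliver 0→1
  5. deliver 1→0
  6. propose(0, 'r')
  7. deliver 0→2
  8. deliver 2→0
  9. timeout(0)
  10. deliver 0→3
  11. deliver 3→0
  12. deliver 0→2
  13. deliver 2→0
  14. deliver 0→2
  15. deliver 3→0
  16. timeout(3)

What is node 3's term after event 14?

1

[1] timeout(0) → N0(cand t1 [-])
[2] deliver 0→2 → N2(foll t1 [-])
[3] deliver 2→0 → ∅
[4] deliver 0→1 → N1(foll t1 [-])
[5] deliver 1→0 → N0(lead t1 [-])
[6] propose(0,'r') → N0(lead t1 [r])
[7] deliver 0→2 → N2(foll t1 [r])
[8] deliver 2→0 → ∅
[9] timeout(0) → N0(cand t2 [r])
[10] deliver 0→3 → N3(foll t1 [-])
[11] deliver 3→0 → ∅
[12] deliver 0→2 → N2(foll t2 [r])
[13] deliver 2→0 → ∅
[14] deliver 0→2 → ∅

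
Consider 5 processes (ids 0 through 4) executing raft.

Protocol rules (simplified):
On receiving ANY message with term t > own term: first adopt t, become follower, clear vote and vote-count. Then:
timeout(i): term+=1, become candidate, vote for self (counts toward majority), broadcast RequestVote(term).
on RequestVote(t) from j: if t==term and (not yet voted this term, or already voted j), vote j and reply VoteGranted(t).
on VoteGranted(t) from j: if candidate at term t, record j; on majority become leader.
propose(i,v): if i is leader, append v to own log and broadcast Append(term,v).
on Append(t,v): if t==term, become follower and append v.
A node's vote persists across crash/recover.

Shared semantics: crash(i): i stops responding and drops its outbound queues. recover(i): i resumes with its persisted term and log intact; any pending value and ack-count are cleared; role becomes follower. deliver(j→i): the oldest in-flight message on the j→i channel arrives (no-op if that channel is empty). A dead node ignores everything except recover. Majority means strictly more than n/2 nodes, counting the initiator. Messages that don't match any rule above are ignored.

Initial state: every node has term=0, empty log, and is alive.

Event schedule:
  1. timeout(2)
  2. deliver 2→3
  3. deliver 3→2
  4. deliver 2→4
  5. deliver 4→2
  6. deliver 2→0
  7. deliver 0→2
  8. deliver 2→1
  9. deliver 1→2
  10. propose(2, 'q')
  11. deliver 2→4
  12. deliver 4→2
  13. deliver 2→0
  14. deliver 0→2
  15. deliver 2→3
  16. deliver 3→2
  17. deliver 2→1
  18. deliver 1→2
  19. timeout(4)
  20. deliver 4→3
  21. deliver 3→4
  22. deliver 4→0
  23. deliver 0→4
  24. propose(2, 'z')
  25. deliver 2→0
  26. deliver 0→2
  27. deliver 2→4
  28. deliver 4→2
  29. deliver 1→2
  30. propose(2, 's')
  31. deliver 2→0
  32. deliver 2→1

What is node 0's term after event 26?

[1] timeout(2) → N2(cand t1 [-])
[2] deliver 2→3 → N3(foll t1 [-])
[3] deliver 3→2 → ∅
[4] deliver 2→4 → N4(foll t1 [-])
[5] deliver 4→2 → N2(lead t1 [-])
[6] deliver 2→0 → N0(foll t1 [-])
[7] deliver 0→2 → ∅
[8] deliver 2→1 → N1(foll t1 [-])
[9] deliver 1→2 → ∅
[10] propose(2,'q') → N2(lead t1 [q])
[11] deliver 2→4 → N4(foll t1 [q])
[12] deliver 4→2 → ∅
[13] deliver 2→0 → N0(foll t1 [q])
[14] deliver 0→2 → ∅
[15] deliver 2→3 → N3(foll t1 [q])
[16] deliver 3→2 → ∅
[17] deliver 2→1 → N1(foll t1 [q])
[18] deliver 1→2 → ∅
[19] timeout(4) → N4(cand t2 [q])
[20] deliver 4→3 → N3(foll t2 [q])
[21] deliver 3→4 → ∅
[22] deliver 4→0 → N0(foll t2 [q])
[23] deliver 0→4 → N4(lead t2 [q])
[24] propose(2,'z') → N2(lead t1 [q,z])
[25] deliver 2→0 → ∅
[26] deliver 0→2 → ∅

2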